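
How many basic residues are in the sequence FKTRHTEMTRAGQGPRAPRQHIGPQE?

7

K, R, and H are the three residues with basic side chains (ε-amine, guanidinium, and imidazole respectively).
Matching residues: K2, R4, H5, R10, R16, R19, H21.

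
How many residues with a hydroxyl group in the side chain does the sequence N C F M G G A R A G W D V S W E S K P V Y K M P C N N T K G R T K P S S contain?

7

The –OH-bearing residues are Ser, Thr (aliphatic alcohols), and Tyr (phenol).
Matching residues: S14, S17, Y21, T28, T32, S35, S36.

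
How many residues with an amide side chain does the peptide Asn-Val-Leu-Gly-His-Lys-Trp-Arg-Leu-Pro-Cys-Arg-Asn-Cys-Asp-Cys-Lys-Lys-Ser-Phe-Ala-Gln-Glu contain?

3

Only N (asparagine) and Q (glutamine) carry a side-chain carboxamide.
Matching residues: Asn1, Asn13, Gln22.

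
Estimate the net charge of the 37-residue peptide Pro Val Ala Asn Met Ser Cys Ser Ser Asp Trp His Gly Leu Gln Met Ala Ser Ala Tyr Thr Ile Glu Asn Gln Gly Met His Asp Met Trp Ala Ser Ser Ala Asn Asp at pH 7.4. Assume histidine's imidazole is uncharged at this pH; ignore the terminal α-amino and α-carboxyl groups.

The side chains ionized at physiological pH are Lys/Arg (+1) and Asp/Glu (−1); with His treated as neutral, nothing else contributes.
Positive (K, R): none → +0.
Negative (D, E): Asp10, Glu23, Asp29, Asp37 → −4.
Net charge = (+0) + (−4) = −4.

-4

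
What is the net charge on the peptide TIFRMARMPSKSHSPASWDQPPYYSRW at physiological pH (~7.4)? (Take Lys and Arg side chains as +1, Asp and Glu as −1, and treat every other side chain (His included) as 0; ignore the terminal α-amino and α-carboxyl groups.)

Positive (K, R): R4, R7, K11, R26 → +4.
Negative (D, E): D19 → −1.
Net charge = (+4) + (−1) = +3.

+3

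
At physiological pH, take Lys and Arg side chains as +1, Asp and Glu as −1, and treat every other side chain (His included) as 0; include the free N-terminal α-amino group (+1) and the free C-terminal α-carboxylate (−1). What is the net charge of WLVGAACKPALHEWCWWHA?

Positive (K, R): K8 → +1.
Negative (D, E): E13 → −1.
The N-terminus (+1) and C-terminus (−1) cancel.
Net charge = (+1) + (−1) = 0.

0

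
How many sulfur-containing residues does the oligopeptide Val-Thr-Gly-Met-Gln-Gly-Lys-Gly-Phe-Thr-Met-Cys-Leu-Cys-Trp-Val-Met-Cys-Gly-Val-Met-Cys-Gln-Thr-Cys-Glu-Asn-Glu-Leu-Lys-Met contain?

Cysteine (C, thiol) and methionine (M, thioether) are the two sulfur-containing amino acids.
Matching residues: Met4, Met11, Cys12, Cys14, Met17, Cys18, Met21, Cys22, Cys25, Met31.

10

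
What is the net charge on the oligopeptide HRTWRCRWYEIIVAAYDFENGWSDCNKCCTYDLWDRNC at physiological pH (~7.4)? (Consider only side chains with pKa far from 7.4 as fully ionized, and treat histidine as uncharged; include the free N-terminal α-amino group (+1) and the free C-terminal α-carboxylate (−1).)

-1

Near pH 7.4, K and R contribute +1 each, D and E contribute −1 each, and every other side chain (His included, as stated) is uncharged.
Positive (K, R): R2, R5, R7, K27, R36 → +5.
Negative (D, E): E10, D17, E19, D24, D32, D35 → −6.
The N-terminus (+1) and C-terminus (−1) cancel.
Net charge = (+5) + (−6) = −1.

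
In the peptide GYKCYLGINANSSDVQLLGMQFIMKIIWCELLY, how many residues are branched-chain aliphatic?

10

V, L, and I make up the branched-chain aliphatic group.
Matching residues: L6, I8, V15, L17, L18, I23, I26, I27, L31, L32.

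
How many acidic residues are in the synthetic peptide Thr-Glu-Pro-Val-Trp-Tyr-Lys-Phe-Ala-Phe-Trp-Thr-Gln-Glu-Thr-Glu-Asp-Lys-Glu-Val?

5

The acidic residues are Asp (D) and Glu (E), whose side chains end in a carboxylate group.
Matching residues: Glu2, Glu14, Glu16, Asp17, Glu19.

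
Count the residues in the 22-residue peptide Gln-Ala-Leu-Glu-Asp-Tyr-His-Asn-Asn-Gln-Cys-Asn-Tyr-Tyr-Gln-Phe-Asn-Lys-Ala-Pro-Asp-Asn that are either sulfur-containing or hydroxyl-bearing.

Sulfur-containing: C, M. Hydroxyl-bearing: S, T, Y.
Sulfur-containing residues here: Cys11 (1).
Hydroxyl-bearing residues here: Tyr6, Tyr13, Tyr14 (3).
The two groups share no amino acid, so total = 1 + 3 = 4.

4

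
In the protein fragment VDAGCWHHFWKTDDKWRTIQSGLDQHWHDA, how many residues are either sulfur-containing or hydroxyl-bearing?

Sulfur-containing: C, M. Hydroxyl-bearing: S, T, Y.
Sulfur-containing residues here: C5 (1).
Hydroxyl-bearing residues here: T12, T18, S21 (3).
The two groups share no amino acid, so total = 1 + 3 = 4.

4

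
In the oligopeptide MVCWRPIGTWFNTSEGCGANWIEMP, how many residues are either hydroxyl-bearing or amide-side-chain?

5

Hydroxyl-bearing: S, T, Y. Amide-side-chain: N, Q.
Hydroxyl-bearing residues here: T9, T13, S14 (3).
Amide-side-chain residues here: N12, N20 (2).
The two groups share no amino acid, so total = 3 + 2 = 5.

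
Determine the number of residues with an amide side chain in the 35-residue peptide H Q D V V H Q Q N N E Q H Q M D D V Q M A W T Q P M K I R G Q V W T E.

Only N (asparagine) and Q (glutamine) carry a side-chain carboxamide.
Matching residues: Q2, Q7, Q8, N9, N10, Q12, Q14, Q19, Q24, Q31.

10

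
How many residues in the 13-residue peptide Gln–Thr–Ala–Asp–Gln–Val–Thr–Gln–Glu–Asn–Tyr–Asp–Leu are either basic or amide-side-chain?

Basic: H, K, R. Amide-side-chain: N, Q.
Basic residues here: none (0).
Amide-side-chain residues here: Gln1, Gln5, Gln8, Asn10 (4).
The two groups share no amino acid, so total = 0 + 4 = 4.

4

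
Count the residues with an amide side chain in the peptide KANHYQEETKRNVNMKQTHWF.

5

Asparagine (N) and glutamine (Q) have uncharged amide side chains.
Matching residues: N3, Q6, N12, N14, Q17.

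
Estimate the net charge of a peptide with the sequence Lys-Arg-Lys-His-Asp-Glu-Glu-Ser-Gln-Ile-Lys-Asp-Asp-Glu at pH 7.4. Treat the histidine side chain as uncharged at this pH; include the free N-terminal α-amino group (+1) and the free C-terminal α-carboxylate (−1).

The side chains ionized at physiological pH are Lys/Arg (+1) and Asp/Glu (−1); with His treated as neutral, nothing else contributes.
Positive (K, R): Lys1, Arg2, Lys3, Lys11 → +4.
Negative (D, E): Asp5, Glu6, Glu7, Asp12, Asp13, Glu14 → −6.
The N-terminus (+1) and C-terminus (−1) cancel.
Net charge = (+4) + (−6) = −2.

-2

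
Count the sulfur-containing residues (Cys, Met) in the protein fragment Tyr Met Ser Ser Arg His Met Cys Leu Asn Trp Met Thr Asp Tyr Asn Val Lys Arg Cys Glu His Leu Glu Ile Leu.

Matching residues: Met2, Met7, Cys8, Met12, Cys20.

5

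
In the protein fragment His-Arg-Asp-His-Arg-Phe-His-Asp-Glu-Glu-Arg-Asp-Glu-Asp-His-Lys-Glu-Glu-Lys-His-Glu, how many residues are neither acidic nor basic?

Acidic: D, E. Basic: K, R, H. All other residues are neither.
Matching residues: Phe6.

1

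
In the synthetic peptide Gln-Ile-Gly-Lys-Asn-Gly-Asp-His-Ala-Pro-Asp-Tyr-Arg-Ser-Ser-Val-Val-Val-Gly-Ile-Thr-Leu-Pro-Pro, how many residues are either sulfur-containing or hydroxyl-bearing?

Sulfur-containing: C, M. Hydroxyl-bearing: S, T, Y.
Sulfur-containing residues here: none (0).
Hydroxyl-bearing residues here: Tyr12, Ser14, Ser15, Thr21 (4).
The two groups share no amino acid, so total = 0 + 4 = 4.

4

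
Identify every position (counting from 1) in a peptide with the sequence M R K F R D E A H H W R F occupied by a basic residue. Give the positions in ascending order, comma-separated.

2, 3, 5, 9, 10, 12

K, R, and H are the three residues with basic side chains (ε-amine, guanidinium, and imidazole respectively).
Matching residues: R2, K3, R5, H9, H10, R12.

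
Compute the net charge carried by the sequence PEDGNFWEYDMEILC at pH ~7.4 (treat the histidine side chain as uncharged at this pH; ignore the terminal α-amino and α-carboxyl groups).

The side chains ionized at physiological pH are Lys/Arg (+1) and Asp/Glu (−1); with His treated as neutral, nothing else contributes.
Positive (K, R): none → +0.
Negative (D, E): E2, D3, E8, D10, E12 → −5.
Net charge = (+0) + (−5) = −5.

-5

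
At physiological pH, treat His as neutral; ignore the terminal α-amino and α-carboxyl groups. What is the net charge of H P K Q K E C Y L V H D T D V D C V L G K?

The side chains ionized at physiological pH are Lys/Arg (+1) and Asp/Glu (−1); with His treated as neutral, nothing else contributes.
Positive (K, R): K3, K5, K21 → +3.
Negative (D, E): E6, D12, D14, D16 → −4.
Net charge = (+3) + (−4) = −1.

-1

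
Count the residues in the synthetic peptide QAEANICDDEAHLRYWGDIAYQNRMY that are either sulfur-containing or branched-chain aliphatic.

5

Sulfur-containing: C, M. Branched-chain aliphatic: I, L, V.
Sulfur-containing residues here: C7, M25 (2).
Branched-chain aliphatic residues here: I6, L13, I19 (3).
The two groups share no amino acid, so total = 2 + 3 = 5.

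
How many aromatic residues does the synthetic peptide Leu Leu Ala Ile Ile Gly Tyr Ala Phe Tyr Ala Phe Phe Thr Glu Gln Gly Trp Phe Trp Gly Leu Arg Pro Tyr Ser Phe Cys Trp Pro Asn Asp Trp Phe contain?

13

F, W, and Y each carry an aromatic ring on the side chain.
Matching residues: Tyr7, Phe9, Tyr10, Phe12, Phe13, Trp18, Phe19, Trp20, Tyr25, Phe27, Trp29, Trp33, Phe34.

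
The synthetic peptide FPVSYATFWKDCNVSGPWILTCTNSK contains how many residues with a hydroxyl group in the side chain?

7

The –OH-bearing residues are Ser, Thr (aliphatic alcohols), and Tyr (phenol).
Matching residues: S4, Y5, T7, S15, T21, T23, S25.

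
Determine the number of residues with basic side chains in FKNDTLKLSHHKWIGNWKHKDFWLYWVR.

9

The basic amino acids are Lys (K), Arg (R), and His (H).
Matching residues: K2, K7, H10, H11, K12, K18, H19, K20, R28.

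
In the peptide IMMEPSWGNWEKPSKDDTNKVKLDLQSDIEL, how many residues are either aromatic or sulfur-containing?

4

Aromatic: F, W, Y. Sulfur-containing: C, M.
Aromatic residues here: W7, W10 (2).
Sulfur-containing residues here: M2, M3 (2).
The two groups share no amino acid, so total = 2 + 2 = 4.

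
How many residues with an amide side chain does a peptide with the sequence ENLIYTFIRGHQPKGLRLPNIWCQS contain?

Asparagine (N) and glutamine (Q) have uncharged amide side chains.
Matching residues: N2, Q12, N20, Q24.

4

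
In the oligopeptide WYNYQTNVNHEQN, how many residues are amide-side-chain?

Asparagine (N) and glutamine (Q) have uncharged amide side chains.
Matching residues: N3, Q5, N7, N9, Q12, N13.

6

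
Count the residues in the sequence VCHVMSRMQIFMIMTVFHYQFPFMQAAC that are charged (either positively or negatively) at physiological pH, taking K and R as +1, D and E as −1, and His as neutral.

Charged side chains at pH ~7.4: K, R (positive); D, E (negative).
Matching residues: R7.

1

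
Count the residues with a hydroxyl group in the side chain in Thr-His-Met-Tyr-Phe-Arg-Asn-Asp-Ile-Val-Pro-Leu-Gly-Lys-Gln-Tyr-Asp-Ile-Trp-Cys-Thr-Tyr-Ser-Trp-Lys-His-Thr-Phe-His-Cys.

7

S, T, and Y are the three residues with a side-chain hydroxyl.
Matching residues: Thr1, Tyr4, Tyr16, Thr21, Tyr22, Ser23, Thr27.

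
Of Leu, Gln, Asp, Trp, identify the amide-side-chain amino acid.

Gln

Asparagine (N) and glutamine (Q) have uncharged amide side chains.
Of the listed options, only Gln belongs to this group.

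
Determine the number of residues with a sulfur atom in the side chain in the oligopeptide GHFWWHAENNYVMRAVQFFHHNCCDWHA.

3

Only Cys (C) and Met (M) have a sulfur atom in the side chain.
Matching residues: M13, C23, C24.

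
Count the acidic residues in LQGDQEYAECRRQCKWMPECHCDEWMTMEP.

Only D (aspartate) and E (glutamate) carry a side-chain carboxylic acid.
Matching residues: D4, E6, E9, E19, D23, E24, E29.

7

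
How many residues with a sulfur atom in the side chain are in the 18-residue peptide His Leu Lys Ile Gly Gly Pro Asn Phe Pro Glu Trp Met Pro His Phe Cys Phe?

2

Cysteine (C, thiol) and methionine (M, thioether) are the two sulfur-containing amino acids.
Matching residues: Met13, Cys17.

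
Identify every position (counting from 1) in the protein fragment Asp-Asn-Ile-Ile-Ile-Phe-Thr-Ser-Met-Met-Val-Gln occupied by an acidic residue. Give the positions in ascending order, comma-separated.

1

The acidic residues are Asp (D) and Glu (E), whose side chains end in a carboxylate group.
Matching residues: Asp1.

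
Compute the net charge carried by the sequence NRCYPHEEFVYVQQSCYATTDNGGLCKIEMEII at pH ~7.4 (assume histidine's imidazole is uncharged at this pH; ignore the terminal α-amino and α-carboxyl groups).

-3

The side chains ionized at physiological pH are Lys/Arg (+1) and Asp/Glu (−1); with His treated as neutral, nothing else contributes.
Positive (K, R): R2, K27 → +2.
Negative (D, E): E7, E8, D21, E29, E31 → −5.
Net charge = (+2) + (−5) = −3.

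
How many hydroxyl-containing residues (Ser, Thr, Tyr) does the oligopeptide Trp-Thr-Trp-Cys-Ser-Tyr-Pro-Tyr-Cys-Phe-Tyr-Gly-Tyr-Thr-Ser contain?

8

Matching residues: Thr2, Ser5, Tyr6, Tyr8, Tyr11, Tyr13, Thr14, Ser15.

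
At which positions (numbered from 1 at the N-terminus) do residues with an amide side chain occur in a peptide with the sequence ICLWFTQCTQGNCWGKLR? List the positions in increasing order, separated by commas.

7, 10, 12

The amide-side-chain residues are Asn (N) and Gln (Q).
Matching residues: Q7, Q10, N12.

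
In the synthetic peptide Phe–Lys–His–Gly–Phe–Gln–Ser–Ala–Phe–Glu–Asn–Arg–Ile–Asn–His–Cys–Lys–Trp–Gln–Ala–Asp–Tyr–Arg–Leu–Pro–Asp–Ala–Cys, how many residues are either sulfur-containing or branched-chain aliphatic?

4

Sulfur-containing: C, M. Branched-chain aliphatic: I, L, V.
Sulfur-containing residues here: Cys16, Cys28 (2).
Branched-chain aliphatic residues here: Ile13, Leu24 (2).
The two groups share no amino acid, so total = 2 + 2 = 4.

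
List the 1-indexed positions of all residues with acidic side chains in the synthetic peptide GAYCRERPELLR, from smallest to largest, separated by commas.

Aspartate (D) and glutamate (E) have carboxylic-acid side chains and are the acidic amino acids.
Matching residues: E6, E9.

6, 9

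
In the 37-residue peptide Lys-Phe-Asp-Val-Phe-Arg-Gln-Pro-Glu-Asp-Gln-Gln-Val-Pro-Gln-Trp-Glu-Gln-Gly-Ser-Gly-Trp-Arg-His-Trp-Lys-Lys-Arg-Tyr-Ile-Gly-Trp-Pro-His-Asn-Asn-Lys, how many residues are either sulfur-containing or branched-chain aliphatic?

Sulfur-containing: C, M. Branched-chain aliphatic: I, L, V.
Sulfur-containing residues here: none (0).
Branched-chain aliphatic residues here: Val4, Val13, Ile30 (3).
The two groups share no amino acid, so total = 0 + 3 = 3.

3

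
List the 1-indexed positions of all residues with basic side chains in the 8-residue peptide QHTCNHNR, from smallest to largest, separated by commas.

2, 6, 8

The basic amino acids are Lys (K), Arg (R), and His (H).
Matching residues: H2, H6, R8.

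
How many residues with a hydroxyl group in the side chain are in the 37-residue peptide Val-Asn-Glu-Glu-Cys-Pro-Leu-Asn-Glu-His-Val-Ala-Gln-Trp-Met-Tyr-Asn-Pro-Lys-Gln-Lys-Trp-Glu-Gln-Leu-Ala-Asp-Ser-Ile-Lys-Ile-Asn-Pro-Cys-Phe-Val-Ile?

2

S, T, and Y are the three residues with a side-chain hydroxyl.
Matching residues: Tyr16, Ser28.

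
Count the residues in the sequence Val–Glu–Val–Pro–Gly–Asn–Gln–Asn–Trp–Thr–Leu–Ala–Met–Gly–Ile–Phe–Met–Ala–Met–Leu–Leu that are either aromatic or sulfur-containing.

5

Aromatic: F, W, Y. Sulfur-containing: C, M.
Aromatic residues here: Trp9, Phe16 (2).
Sulfur-containing residues here: Met13, Met17, Met19 (3).
The two groups share no amino acid, so total = 2 + 3 = 5.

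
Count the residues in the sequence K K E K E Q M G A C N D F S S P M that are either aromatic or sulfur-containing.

Aromatic: F, W, Y. Sulfur-containing: C, M.
Aromatic residues here: F13 (1).
Sulfur-containing residues here: M7, C10, M17 (3).
The two groups share no amino acid, so total = 1 + 3 = 4.

4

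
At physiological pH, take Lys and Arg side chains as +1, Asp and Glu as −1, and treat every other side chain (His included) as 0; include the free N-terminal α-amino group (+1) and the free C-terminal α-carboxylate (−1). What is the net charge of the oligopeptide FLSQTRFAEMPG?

Positive (K, R): R6 → +1.
Negative (D, E): E9 → −1.
The N-terminus (+1) and C-terminus (−1) cancel.
Net charge = (+1) + (−1) = 0.

0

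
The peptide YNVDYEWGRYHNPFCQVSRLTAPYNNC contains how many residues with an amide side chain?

5

Asparagine (N) and glutamine (Q) have uncharged amide side chains.
Matching residues: N2, N12, Q16, N25, N26.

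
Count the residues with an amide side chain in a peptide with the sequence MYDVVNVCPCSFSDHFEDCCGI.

1

Asparagine (N) and glutamine (Q) have uncharged amide side chains.
Matching residues: N6.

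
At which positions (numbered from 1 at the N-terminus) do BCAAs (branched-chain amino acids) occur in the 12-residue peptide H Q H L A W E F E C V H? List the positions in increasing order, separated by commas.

4, 11

V, L, and I make up the branched-chain aliphatic group.
Matching residues: L4, V11.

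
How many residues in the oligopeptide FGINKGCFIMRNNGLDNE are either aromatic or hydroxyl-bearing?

2

Aromatic: F, W, Y. Hydroxyl-bearing: S, T, Y.
Aromatic residues here: F1, F8 (2).
Hydroxyl-bearing residues here: none (0).
(Y belongs to both groups, but none appear in this sequence.) Total = 2 + 0 = 2.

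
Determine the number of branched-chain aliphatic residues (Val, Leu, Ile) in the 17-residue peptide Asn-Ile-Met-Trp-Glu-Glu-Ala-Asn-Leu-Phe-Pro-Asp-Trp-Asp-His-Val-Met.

Matching residues: Ile2, Leu9, Val16.

3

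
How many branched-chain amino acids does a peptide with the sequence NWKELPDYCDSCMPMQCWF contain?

Valine (V), leucine (L), and isoleucine (I) are the branched-chain amino acids.
Matching residues: L5.

1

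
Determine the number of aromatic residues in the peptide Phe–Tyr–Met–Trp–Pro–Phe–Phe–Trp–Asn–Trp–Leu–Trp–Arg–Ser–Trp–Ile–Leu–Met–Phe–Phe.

11

F, W, and Y each carry an aromatic ring on the side chain.
Matching residues: Phe1, Tyr2, Trp4, Phe6, Phe7, Trp8, Trp10, Trp12, Trp15, Phe19, Phe20.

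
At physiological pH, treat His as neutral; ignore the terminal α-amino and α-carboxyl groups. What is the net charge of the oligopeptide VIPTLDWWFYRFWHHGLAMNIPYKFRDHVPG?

Near pH 7.4, K and R contribute +1 each, D and E contribute −1 each, and every other side chain (His included, as stated) is uncharged.
Positive (K, R): R11, K24, R26 → +3.
Negative (D, E): D6, D27 → −2.
Net charge = (+3) + (−2) = +1.

+1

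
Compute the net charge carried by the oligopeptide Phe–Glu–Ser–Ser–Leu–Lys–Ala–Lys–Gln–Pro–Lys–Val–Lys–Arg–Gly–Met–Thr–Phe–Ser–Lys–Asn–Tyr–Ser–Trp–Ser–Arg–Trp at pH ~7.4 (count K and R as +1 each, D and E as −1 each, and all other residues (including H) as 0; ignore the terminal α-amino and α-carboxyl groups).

+6

Positive (K, R): Lys6, Lys8, Lys11, Lys13, Arg14, Lys20, Arg26 → +7.
Negative (D, E): Glu2 → −1.
Net charge = (+7) + (−1) = +6.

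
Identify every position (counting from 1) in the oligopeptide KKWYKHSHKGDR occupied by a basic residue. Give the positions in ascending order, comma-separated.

1, 2, 5, 6, 8, 9, 12

Matching residues: K1, K2, K5, H6, H8, K9, R12.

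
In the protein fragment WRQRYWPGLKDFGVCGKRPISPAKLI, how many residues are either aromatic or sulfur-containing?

Aromatic: F, W, Y. Sulfur-containing: C, M.
Aromatic residues here: W1, Y5, W6, F12 (4).
Sulfur-containing residues here: C15 (1).
The two groups share no amino acid, so total = 4 + 1 = 5.

5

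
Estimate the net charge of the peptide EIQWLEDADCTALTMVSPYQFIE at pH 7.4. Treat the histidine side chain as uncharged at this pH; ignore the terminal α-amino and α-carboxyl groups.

-5

Near pH 7.4, K and R contribute +1 each, D and E contribute −1 each, and every other side chain (His included, as stated) is uncharged.
Positive (K, R): none → +0.
Negative (D, E): E1, E6, D7, D9, E23 → −5.
Net charge = (+0) + (−5) = −5.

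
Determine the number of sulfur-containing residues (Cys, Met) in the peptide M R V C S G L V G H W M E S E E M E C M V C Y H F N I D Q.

7

Matching residues: M1, C4, M12, M17, C19, M20, C22.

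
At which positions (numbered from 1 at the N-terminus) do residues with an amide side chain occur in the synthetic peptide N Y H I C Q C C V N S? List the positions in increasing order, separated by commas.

The amide-side-chain residues are Asn (N) and Gln (Q).
Matching residues: N1, Q6, N10.

1, 6, 10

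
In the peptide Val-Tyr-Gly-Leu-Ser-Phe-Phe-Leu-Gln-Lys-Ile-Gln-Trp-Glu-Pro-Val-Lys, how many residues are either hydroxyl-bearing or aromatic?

Hydroxyl-bearing: S, T, Y. Aromatic: F, W, Y.
Hydroxyl-bearing residues here: Tyr2, Ser5 (2).
Aromatic residues here: Tyr2, Phe6, Phe7, Trp13 (4).
Y is in both groups, so the 1 Y residue must not be double-counted.
Total = 2 + 4 − 1 = 5.

5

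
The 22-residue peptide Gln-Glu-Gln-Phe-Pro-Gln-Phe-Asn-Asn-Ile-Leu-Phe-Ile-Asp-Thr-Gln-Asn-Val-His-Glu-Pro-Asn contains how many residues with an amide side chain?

Only N (asparagine) and Q (glutamine) carry a side-chain carboxamide.
Matching residues: Gln1, Gln3, Gln6, Asn8, Asn9, Gln16, Asn17, Asn22.

8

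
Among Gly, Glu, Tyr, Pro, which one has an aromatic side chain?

Tyr

The aromatic amino acids are Phe (F, benzyl), Trp (W, indole), and Tyr (Y, phenol).
Of the listed options, only Tyr belongs to this group.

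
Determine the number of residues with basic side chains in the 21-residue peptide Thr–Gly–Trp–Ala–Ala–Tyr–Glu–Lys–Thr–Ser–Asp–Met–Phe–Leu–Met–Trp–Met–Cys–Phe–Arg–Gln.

2

Lysine (K), arginine (R), and histidine (H) have basic, nitrogen-containing side chains.
Matching residues: Lys8, Arg20.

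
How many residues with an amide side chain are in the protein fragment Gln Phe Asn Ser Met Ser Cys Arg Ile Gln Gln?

The amide-side-chain residues are Asn (N) and Gln (Q).
Matching residues: Gln1, Asn3, Gln10, Gln11.

4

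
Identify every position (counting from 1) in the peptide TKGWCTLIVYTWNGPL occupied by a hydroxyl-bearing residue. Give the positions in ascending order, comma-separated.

Serine (S), threonine (T), and tyrosine (Y) each carry a hydroxyl group on the side chain.
Matching residues: T1, T6, Y10, T11.

1, 6, 10, 11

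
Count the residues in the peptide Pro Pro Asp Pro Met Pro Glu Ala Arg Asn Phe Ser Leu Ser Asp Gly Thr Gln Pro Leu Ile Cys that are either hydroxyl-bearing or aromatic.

4

Hydroxyl-bearing: S, T, Y. Aromatic: F, W, Y.
Hydroxyl-bearing residues here: Ser12, Ser14, Thr17 (3).
Aromatic residues here: Phe11 (1).
(Y belongs to both groups, but none appear in this sequence.) Total = 3 + 1 = 4.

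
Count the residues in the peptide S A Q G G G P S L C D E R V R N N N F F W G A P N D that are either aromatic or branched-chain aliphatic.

5

Aromatic: F, W, Y. Branched-chain aliphatic: I, L, V.
Aromatic residues here: F19, F20, W21 (3).
Branched-chain aliphatic residues here: L9, V14 (2).
The two groups share no amino acid, so total = 3 + 2 = 5.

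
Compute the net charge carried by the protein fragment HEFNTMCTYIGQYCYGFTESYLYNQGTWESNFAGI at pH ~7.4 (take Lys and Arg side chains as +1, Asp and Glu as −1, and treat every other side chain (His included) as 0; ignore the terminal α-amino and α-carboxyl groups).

-3

Positive (K, R): none → +0.
Negative (D, E): E2, E19, E29 → −3.
Net charge = (+0) + (−3) = −3.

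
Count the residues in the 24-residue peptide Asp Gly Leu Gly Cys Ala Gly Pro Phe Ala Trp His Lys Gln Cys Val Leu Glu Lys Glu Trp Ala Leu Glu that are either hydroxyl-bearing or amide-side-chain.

Hydroxyl-bearing: S, T, Y. Amide-side-chain: N, Q.
Hydroxyl-bearing residues here: none (0).
Amide-side-chain residues here: Gln14 (1).
The two groups share no amino acid, so total = 0 + 1 = 1.

1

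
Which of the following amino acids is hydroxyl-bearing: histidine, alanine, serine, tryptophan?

S, T, and Y are the three residues with a side-chain hydroxyl.
Of the listed options, only serine belongs to this group.

serine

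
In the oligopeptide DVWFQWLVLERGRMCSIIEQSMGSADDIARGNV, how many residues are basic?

Lysine (K), arginine (R), and histidine (H) have basic, nitrogen-containing side chains.
Matching residues: R11, R13, R30.

3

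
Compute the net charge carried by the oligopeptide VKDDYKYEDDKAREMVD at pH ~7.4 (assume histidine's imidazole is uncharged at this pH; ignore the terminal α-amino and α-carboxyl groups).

-3

Near pH 7.4, K and R contribute +1 each, D and E contribute −1 each, and every other side chain (His included, as stated) is uncharged.
Positive (K, R): K2, K6, K11, R13 → +4.
Negative (D, E): D3, D4, E8, D9, D10, E14, D17 → −7.
Net charge = (+4) + (−7) = −3.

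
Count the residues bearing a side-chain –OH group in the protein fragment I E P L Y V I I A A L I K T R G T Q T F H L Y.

5

The –OH-bearing residues are Ser, Thr (aliphatic alcohols), and Tyr (phenol).
Matching residues: Y5, T14, T17, T19, Y23.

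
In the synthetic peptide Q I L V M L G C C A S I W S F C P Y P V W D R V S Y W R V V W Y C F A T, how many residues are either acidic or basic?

3

Acidic: D, E. Basic: H, K, R.
Acidic residues here: D22 (1).
Basic residues here: R23, R28 (2).
The two groups share no amino acid, so total = 1 + 2 = 3.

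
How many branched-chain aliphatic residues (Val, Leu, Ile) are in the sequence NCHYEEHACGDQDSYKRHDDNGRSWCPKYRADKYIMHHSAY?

1

Matching residues: I35.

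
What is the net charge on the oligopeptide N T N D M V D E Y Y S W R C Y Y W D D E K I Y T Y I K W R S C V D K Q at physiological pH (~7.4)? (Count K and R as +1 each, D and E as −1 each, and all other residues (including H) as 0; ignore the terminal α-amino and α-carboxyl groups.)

-2

Positive (K, R): R13, K21, K27, R29, K34 → +5.
Negative (D, E): D4, D7, E8, D18, D19, E20, D33 → −7.
Net charge = (+5) + (−7) = −2.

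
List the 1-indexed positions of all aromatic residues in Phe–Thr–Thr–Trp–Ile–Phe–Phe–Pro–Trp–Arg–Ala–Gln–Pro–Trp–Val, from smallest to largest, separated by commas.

F, W, and Y each carry an aromatic ring on the side chain.
Matching residues: Phe1, Trp4, Phe6, Phe7, Trp9, Trp14.

1, 4, 6, 7, 9, 14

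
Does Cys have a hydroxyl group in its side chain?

No

The –OH-bearing residues are Ser, Thr (aliphatic alcohols), and Tyr (phenol).
Cysteine is not in this group.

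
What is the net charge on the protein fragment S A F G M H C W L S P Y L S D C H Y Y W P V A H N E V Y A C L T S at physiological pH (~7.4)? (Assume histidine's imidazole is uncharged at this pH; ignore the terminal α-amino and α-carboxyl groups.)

-2

Near pH 7.4, K and R contribute +1 each, D and E contribute −1 each, and every other side chain (His included, as stated) is uncharged.
Positive (K, R): none → +0.
Negative (D, E): D15, E26 → −2.
Net charge = (+0) + (−2) = −2.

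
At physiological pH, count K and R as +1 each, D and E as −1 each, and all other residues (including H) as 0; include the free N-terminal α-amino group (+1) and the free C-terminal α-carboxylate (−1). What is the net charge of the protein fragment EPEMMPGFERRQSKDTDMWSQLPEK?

Positive (K, R): R10, R11, K14, K25 → +4.
Negative (D, E): E1, E3, E9, D15, D17, E24 → −6.
The N-terminus (+1) and C-terminus (−1) cancel.
Net charge = (+4) + (−6) = −2.

-2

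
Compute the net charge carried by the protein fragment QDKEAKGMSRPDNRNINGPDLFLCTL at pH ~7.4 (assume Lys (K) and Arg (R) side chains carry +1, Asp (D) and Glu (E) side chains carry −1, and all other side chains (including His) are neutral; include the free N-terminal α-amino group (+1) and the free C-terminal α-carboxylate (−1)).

Positive (K, R): K3, K6, R10, R14 → +4.
Negative (D, E): D2, E4, D12, D20 → −4.
The N-terminus (+1) and C-terminus (−1) cancel.
Net charge = (+4) + (−4) = 0.

0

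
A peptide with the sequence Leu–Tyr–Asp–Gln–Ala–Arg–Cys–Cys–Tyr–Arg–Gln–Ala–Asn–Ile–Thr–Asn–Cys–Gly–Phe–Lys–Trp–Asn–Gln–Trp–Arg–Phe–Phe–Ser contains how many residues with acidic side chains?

1

The acidic residues are Asp (D) and Glu (E), whose side chains end in a carboxylate group.
Matching residues: Asp3.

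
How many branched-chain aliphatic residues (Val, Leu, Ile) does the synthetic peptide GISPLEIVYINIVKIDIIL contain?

Matching residues: I2, L5, I7, V8, I10, I12, V13, I15, I17, I18, L19.

11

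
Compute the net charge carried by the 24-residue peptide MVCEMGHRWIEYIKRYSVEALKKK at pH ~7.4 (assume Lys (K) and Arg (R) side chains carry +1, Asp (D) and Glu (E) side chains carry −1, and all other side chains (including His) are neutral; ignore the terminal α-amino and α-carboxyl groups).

Positive (K, R): R8, K14, R15, K22, K23, K24 → +6.
Negative (D, E): E4, E11, E19 → −3.
Net charge = (+6) + (−3) = +3.

+3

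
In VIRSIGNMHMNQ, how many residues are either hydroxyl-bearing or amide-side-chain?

Hydroxyl-bearing: S, T, Y. Amide-side-chain: N, Q.
Hydroxyl-bearing residues here: S4 (1).
Amide-side-chain residues here: N7, N11, Q12 (3).
The two groups share no amino acid, so total = 1 + 3 = 4.

4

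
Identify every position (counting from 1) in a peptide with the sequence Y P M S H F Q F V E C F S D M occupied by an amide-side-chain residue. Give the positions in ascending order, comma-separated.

The amide-side-chain residues are Asn (N) and Gln (Q).
Matching residues: Q7.

7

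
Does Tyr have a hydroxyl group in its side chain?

Yes

Serine (S), threonine (T), and tyrosine (Y) each carry a hydroxyl group on the side chain.
Tyrosine is in this group.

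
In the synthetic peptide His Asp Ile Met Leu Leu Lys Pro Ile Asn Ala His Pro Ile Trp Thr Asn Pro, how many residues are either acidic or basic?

4

Acidic: D, E. Basic: H, K, R.
Acidic residues here: Asp2 (1).
Basic residues here: His1, Lys7, His12 (3).
The two groups share no amino acid, so total = 1 + 3 = 4.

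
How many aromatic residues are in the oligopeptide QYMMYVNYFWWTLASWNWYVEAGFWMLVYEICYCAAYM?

14

F, W, and Y each carry an aromatic ring on the side chain.
Matching residues: Y2, Y5, Y8, F9, W10, W11, W16, W18, Y19, F24, W25, Y29, Y33, Y37.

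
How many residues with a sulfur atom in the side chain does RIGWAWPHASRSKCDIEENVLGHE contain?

Only Cys (C) and Met (M) have a sulfur atom in the side chain.
Matching residues: C14.

1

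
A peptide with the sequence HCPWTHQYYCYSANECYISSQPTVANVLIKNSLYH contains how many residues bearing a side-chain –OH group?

11

Serine (S), threonine (T), and tyrosine (Y) each carry a hydroxyl group on the side chain.
Matching residues: T5, Y8, Y9, Y11, S12, Y17, S19, S20, T23, S32, Y34.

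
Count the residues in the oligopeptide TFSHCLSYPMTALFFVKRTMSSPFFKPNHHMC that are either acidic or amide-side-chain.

1

Acidic: D, E. Amide-side-chain: N, Q.
Acidic residues here: none (0).
Amide-side-chain residues here: N28 (1).
The two groups share no amino acid, so total = 0 + 1 = 1.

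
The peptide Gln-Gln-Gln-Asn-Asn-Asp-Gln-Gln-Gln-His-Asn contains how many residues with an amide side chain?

Asparagine (N) and glutamine (Q) have uncharged amide side chains.
Matching residues: Gln1, Gln2, Gln3, Asn4, Asn5, Gln7, Gln8, Gln9, Asn11.

9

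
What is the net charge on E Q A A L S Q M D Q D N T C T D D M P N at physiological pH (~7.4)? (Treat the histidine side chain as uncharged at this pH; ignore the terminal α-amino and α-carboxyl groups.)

-5

Near pH 7.4, K and R contribute +1 each, D and E contribute −1 each, and every other side chain (His included, as stated) is uncharged.
Positive (K, R): none → +0.
Negative (D, E): E1, D9, D11, D16, D17 → −5.
Net charge = (+0) + (−5) = −5.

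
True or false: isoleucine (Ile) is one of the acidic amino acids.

The acidic residues are Asp (D) and Glu (E), whose side chains end in a carboxylate group.
Isoleucine is not in this group.

False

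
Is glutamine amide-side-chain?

The amide-side-chain residues are Asn (N) and Gln (Q).
Glutamine is in this group.

Yes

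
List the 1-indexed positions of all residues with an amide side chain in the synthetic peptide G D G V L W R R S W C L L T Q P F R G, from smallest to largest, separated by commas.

15

The amide-side-chain residues are Asn (N) and Gln (Q).
Matching residues: Q15.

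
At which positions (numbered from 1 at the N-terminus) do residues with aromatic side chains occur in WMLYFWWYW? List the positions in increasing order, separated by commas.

1, 4, 5, 6, 7, 8, 9

The aromatic amino acids are Phe (F, benzyl), Trp (W, indole), and Tyr (Y, phenol).
Matching residues: W1, Y4, F5, W6, W7, Y8, W9.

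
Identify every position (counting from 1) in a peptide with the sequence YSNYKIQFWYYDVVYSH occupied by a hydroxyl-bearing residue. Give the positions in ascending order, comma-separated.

1, 2, 4, 10, 11, 15, 16

Serine (S), threonine (T), and tyrosine (Y) each carry a hydroxyl group on the side chain.
Matching residues: Y1, S2, Y4, Y10, Y11, Y15, S16.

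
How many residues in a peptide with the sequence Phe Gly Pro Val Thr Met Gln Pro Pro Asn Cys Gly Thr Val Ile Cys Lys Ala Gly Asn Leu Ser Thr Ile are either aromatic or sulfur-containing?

Aromatic: F, W, Y. Sulfur-containing: C, M.
Aromatic residues here: Phe1 (1).
Sulfur-containing residues here: Met6, Cys11, Cys16 (3).
The two groups share no amino acid, so total = 1 + 3 = 4.

4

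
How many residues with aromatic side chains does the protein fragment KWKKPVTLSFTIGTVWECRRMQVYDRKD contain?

F, W, and Y each carry an aromatic ring on the side chain.
Matching residues: W2, F10, W16, Y24.

4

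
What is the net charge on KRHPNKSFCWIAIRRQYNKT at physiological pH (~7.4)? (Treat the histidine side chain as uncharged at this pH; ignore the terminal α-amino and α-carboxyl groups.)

Near pH 7.4, K and R contribute +1 each, D and E contribute −1 each, and every other side chain (His included, as stated) is uncharged.
Positive (K, R): K1, R2, K6, R14, R15, K19 → +6.
Negative (D, E): none → −0.
Net charge = (+6) + (−0) = +6.

+6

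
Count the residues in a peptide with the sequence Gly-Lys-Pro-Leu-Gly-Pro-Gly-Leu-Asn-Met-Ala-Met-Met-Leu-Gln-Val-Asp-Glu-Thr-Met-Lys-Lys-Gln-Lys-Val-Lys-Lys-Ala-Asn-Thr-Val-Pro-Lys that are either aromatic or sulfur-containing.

4

Aromatic: F, W, Y. Sulfur-containing: C, M.
Aromatic residues here: none (0).
Sulfur-containing residues here: Met10, Met12, Met13, Met20 (4).
The two groups share no amino acid, so total = 0 + 4 = 4.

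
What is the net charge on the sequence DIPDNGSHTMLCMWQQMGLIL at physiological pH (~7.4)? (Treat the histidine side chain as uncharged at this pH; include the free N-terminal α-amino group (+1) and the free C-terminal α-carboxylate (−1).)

At pH ~7.4 the Lys and Arg side chains are protonated (+1), the Asp and Glu side chains are deprotonated (−1), and with His taken as neutral all other side chains carry no charge.
Positive (K, R): none → +0.
Negative (D, E): D1, D4 → −2.
The N-terminus (+1) and C-terminus (−1) cancel.
Net charge = (+0) + (−2) = −2.

-2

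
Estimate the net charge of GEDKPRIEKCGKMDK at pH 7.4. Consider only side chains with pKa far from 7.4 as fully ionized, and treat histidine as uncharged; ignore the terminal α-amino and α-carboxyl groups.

Near pH 7.4, K and R contribute +1 each, D and E contribute −1 each, and every other side chain (His included, as stated) is uncharged.
Positive (K, R): K4, R6, K9, K12, K15 → +5.
Negative (D, E): E2, D3, E8, D14 → −4.
Net charge = (+5) + (−4) = +1.

+1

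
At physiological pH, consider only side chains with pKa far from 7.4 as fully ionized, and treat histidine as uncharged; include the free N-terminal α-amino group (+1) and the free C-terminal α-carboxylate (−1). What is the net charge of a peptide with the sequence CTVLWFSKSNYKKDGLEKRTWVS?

+3

At pH ~7.4 the Lys and Arg side chains are protonated (+1), the Asp and Glu side chains are deprotonated (−1), and with His taken as neutral all other side chains carry no charge.
Positive (K, R): K8, K12, K13, K18, R19 → +5.
Negative (D, E): D14, E17 → −2.
The N-terminus (+1) and C-terminus (−1) cancel.
Net charge = (+5) + (−2) = +3.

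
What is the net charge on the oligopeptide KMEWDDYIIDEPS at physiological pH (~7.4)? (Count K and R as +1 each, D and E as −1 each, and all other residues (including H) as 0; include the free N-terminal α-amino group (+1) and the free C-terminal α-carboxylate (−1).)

-4

Positive (K, R): K1 → +1.
Negative (D, E): E3, D5, D6, D10, E11 → −5.
The N-terminus (+1) and C-terminus (−1) cancel.
Net charge = (+1) + (−5) = −4.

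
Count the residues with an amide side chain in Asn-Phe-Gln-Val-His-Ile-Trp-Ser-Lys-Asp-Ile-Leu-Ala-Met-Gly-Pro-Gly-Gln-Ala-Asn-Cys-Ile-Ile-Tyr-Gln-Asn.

6

Only N (asparagine) and Q (glutamine) carry a side-chain carboxamide.
Matching residues: Asn1, Gln3, Gln18, Asn20, Gln25, Asn26.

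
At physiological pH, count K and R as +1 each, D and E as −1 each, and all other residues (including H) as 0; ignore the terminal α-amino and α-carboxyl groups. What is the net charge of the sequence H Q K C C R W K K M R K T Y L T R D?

+6

Positive (K, R): K3, R6, K8, K9, R11, K12, R17 → +7.
Negative (D, E): D18 → −1.
Net charge = (+7) + (−1) = +6.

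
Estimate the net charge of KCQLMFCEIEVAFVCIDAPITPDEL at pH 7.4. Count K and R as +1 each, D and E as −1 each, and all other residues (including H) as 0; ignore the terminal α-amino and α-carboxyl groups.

-4

Positive (K, R): K1 → +1.
Negative (D, E): E8, E10, D17, D23, E24 → −5.
Net charge = (+1) + (−5) = −4.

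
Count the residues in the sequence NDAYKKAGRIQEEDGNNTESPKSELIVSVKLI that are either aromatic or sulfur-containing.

Aromatic: F, W, Y. Sulfur-containing: C, M.
Aromatic residues here: Y4 (1).
Sulfur-containing residues here: none (0).
The two groups share no amino acid, so total = 1 + 0 = 1.

1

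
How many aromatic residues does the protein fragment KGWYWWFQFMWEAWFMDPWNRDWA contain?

11

F, W, and Y each carry an aromatic ring on the side chain.
Matching residues: W3, Y4, W5, W6, F7, F9, W11, W14, F15, W19, W23.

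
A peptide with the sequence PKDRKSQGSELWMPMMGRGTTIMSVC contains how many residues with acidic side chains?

Aspartate (D) and glutamate (E) have carboxylic-acid side chains and are the acidic amino acids.
Matching residues: D3, E10.

2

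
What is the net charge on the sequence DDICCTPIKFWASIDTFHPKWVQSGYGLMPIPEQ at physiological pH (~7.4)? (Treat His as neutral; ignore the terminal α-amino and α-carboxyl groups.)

-2

The side chains ionized at physiological pH are Lys/Arg (+1) and Asp/Glu (−1); with His treated as neutral, nothing else contributes.
Positive (K, R): K9, K20 → +2.
Negative (D, E): D1, D2, D15, E33 → −4.
Net charge = (+2) + (−4) = −2.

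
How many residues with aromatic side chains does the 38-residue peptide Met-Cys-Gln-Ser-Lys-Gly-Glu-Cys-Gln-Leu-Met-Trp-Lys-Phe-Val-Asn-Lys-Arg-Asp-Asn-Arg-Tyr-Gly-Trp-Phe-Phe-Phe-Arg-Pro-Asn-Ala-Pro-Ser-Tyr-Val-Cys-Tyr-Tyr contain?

10

Phenylalanine (F), tryptophan (W), and tyrosine (Y) have aromatic ring side chains.
Matching residues: Trp12, Phe14, Tyr22, Trp24, Phe25, Phe26, Phe27, Tyr34, Tyr37, Tyr38.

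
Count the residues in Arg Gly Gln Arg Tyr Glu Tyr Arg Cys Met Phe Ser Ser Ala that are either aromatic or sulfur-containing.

Aromatic: F, W, Y. Sulfur-containing: C, M.
Aromatic residues here: Tyr5, Tyr7, Phe11 (3).
Sulfur-containing residues here: Cys9, Met10 (2).
The two groups share no amino acid, so total = 3 + 2 = 5.

5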